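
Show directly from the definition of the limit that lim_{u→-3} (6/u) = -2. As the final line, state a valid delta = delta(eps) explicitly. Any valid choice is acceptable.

Let eps > 0 be given. We seek delta > 0 such that 0 < |u + 3| < delta implies |6/u + 2| < eps.
|6/u + 2| = 6·|-3 − u|/(3·|u|) = 6|u + 3|/(3|u|).
Require delta ≤ 3/2 so that |u| > 3 − 3/2 = 3/2, hence 3|u| > 9/2.
Then |6/u + 2| < 6|u + 3|/(9/2), which is < eps when |u + 3| < (3/4)eps.
Take delta = min(3/2, (3/4)eps). Then 0 < |u + 3| < delta gives both |u + 3| < 3/2 and |u + 3| < (3/4)eps, so |6/u + 2| < eps.

delta = min(3/2, (3/4)eps)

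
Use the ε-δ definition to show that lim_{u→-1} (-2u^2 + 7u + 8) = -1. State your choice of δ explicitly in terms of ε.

δ = min(2, ε/15)

Let ε > 0 be given. We want δ > 0 such that 0 < |u + 1| < δ implies |(-2u^2 + 7u + 8) + 1| < ε.
(-2u^2 + 7u + 8) + 1 = -2u^2 + 7u + 9 = (u + 1)(-2u + 9).
So |(-2u^2 + 7u + 8) + 1| = |u + 1|·|-2u + 9|.
Assume first that |u + 1| < 2, so |u| < 3. Then |-2u + 9| ≤ 2·3 + 9 = 15.
Hence |(-2u^2 + 7u + 8) + 1| ≤ 15|u + 1| < ε provided |u + 1| < ε/15.
Choosing δ = min(2, ε/15) ensures both conditions, hence |(-2u^2 + 7u + 8) + 1| < ε.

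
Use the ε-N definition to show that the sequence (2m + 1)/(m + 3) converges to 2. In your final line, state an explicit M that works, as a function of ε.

M = 5/ε

Let ε > 0 be given. For m ≥ 1, |(2m + 1)/(m + 3) − 2| = |-5|/((m + 3)) = 5/((m + 3)).
Since m + 3 ≥ m for m ≥ 1, this is ≤ 5/(m) = 5/m.
So |(2m + 1)/(m + 3) − 2| < ε whenever m > 5/ε.
Take M = 5/ε. If m > M then |(2m + 1)/(m + 3) − 2| ≤ 5/m < ε.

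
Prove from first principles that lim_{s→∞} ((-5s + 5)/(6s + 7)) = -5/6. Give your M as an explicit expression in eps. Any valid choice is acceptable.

Let eps > 0. We seek M > 0 such that s > M implies |(-5s + 5)/(6s + 7) + 5/6| < eps.
(-5s + 5)/(6s + 7) + 5/6 = (6(-5s + 5) − (-5)(6s + 7)) / (6(6s + 7)) = 65/(6(6s + 7)).
For s > 0 we have 6s + 7 > 6s, so |(-5s + 5)/(6s + 7) + 5/6| = 65/(6(6s + 7)) < 65/(6·6s) = (65/36)/s.
Thus |(-5s + 5)/(6s + 7) + 5/6| < eps whenever s > (65/36)/eps.
Take M = (65/36)/eps. If s > M then |(-5s + 5)/(6s + 7) + 5/6| < (65/36)/s < eps.

M = (65/36)/eps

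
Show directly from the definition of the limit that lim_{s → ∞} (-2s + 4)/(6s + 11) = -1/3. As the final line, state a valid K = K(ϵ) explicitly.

K = (23/18)/ϵ

Suppose ϵ > 0. We seek K > 0 such that s > K implies |(-2s + 4)/(6s + 11) + 1/3| < ϵ.
(-2s + 4)/(6s + 11) + 1/3 = (6(-2s + 4) − (-2)(6s + 11)) / (6(6s + 11)) = 46/(6(6s + 11)).
For s > 0 we have 6s + 11 > 6s, so |(-2s + 4)/(6s + 11) + 1/3| = 46/(6(6s + 11)) < 46/(6·6s) = (23/18)/s.
Thus |(-2s + 4)/(6s + 11) + 1/3| < ϵ whenever s > (23/18)/ϵ.
Take K = (23/18)/ϵ. If s > K then |(-2s + 4)/(6s + 11) + 1/3| < (23/18)/s < ϵ.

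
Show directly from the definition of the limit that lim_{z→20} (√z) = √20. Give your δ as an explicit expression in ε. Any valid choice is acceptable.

δ = min(20, √20·ε)

Suppose ε > 0. We want δ > 0 such that 0 < |z − 20| < δ implies |√z − √20| < ε.
Rationalise: √z − √20 = (z − 20)/(√z + √20), so |√z − √20| = |z − 20|/(√z + √20).
Restrict δ ≤ 20 so that |z − 20| < 20 forces z > 0, and then √z + √20 > √20.
Hence |√z − √20| < |z − 20|/√20, which is < ε once |z − 20| < √20·ε.
Take δ = min(20, √20·ε). If 0 < |z − 20| < δ then z > 0 and |√z − √20| < |z − 20|/√20 < ε.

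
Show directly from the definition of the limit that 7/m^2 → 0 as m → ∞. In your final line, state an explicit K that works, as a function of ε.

Let ε > 0 be given. For m ≥ 1, |7/m^2 − 0| = 7/m^2.
7/m^2 < ε ⇔ m^2 > 7/ε ⇔ m > (7/ε)^{1/2}.
Take K = (7/ε)^{1/2}. Then m > K implies 7/m^2 < ε.

K = (7/ε)^{1/2}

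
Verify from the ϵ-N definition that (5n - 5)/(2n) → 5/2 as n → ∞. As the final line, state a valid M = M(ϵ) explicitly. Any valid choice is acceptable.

Let ϵ > 0 be given. For n ≥ 1, |(5n - 5)/(2n) − (5/2)| = |-10|/(2(2n)) = 10/(2(2n)).
Since 2n ≥ 2n for n ≥ 1, this is ≤ 10/(2·2n) = (5/2)/n.
So |(5n - 5)/(2n) − (5/2)| < ϵ whenever n > (5/2)/ϵ.
Take M = (5/2)/ϵ. If n > M then |(5n - 5)/(2n) − (5/2)| ≤ (5/2)/n < ϵ.

M = (5/2)/ϵ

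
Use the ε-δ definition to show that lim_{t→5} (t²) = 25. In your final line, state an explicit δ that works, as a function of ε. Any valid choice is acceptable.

δ = min(1, ε/11)

Fix ε > 0. We seek δ > 0 with 0 < |t − 5| < δ ⇒ |t² − 25| < ε.
Factor: t² − 25 = (t − 5)(t + 5), so |t² − 25| = |t − 5|·|t + 5|.
Impose δ ≤ 1 so that |t| < 6; then |t + 5| ≤ 11.
Hence |t² − 25| ≤ 11|t − 5|, which is < ε once |t − 5| < ε/11.
Take δ = min(1, ε/11). If 0 < |t − 5| < δ then both bounds hold and |t² − 25| ≤ 11|t − 5| < 11·(ε/11) = ε.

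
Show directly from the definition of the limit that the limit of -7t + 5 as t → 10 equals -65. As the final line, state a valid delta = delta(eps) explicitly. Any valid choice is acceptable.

Suppose eps > 0. We need delta > 0 so that 0 < |t − 10| < delta implies |(-7t + 5) + 65| < eps.
Since (-7t + 5) + 65 = -7(t − 10), we have |(-7t + 5) + 65| = 7|t − 10|.
So 7|t − 10| < eps exactly when |t − 10| < eps/7.
Take delta = eps/7. If 0 < |t − 10| < delta then |(-7t + 5) + 65| = 7|t − 10| < 7·(eps/7) = eps.

delta = eps/7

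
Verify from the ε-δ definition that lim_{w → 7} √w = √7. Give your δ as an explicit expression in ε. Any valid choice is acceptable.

δ = min(7, √7·ε)

Let ε > 0. We want δ > 0 such that 0 < |w − 7| < δ implies |√w − √7| < ε.
Multiplying by the conjugate, |√w − √7| = |w − 7|/(√w + √7).
Restrict δ ≤ 7 so that |w − 7| < 7 forces w > 0, and then √w + √7 > √7.
Hence |√w − √7| < |w − 7|/√7, which is < ε once |w − 7| < √7·ε.
Take δ = min(7, √7·ε). If 0 < |w − 7| < δ then w > 0 and |√w − √7| < |w − 7|/√7 < ε.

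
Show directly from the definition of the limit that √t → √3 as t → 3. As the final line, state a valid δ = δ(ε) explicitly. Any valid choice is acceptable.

Let ε > 0. We want δ > 0 such that 0 < |t − 3| < δ implies |√t − √3| < ε.
Rationalise: √t − √3 = (t − 3)/(√t + √3), so |√t − √3| = |t − 3|/(√t + √3).
Restrict δ ≤ 3 so that |t − 3| < 3 forces t > 0, and then √t + √3 > √3.
Hence |√t − √3| < |t − 3|/√3, which is < ε once |t − 3| < √3·ε.
Take δ = min(3, √3·ε). If 0 < |t − 3| < δ then t > 0 and |√t − √3| < |t − 3|/√3 < ε.

δ = min(3, √3·ε)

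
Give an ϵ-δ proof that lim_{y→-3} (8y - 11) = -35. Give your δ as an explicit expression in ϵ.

δ = ϵ/8

Let ϵ > 0 be given. We need δ > 0 so that 0 < |y + 3| < δ implies |(8y - 11) + 35| < ϵ.
Since (8y - 11) + 35 = 8(y + 3), we have |(8y - 11) + 35| = 8|y + 3|.
Thus it suffices that |y + 3| < ϵ/8.
Take δ = ϵ/8. If 0 < |y + 3| < δ then |(8y - 11) + 35| = 8|y + 3| < 8·(ϵ/8) = ϵ.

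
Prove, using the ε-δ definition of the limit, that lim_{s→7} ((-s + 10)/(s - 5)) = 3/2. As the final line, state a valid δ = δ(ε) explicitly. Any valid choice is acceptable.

Let ε > 0. We want δ > 0 with 0 < |s − 7| < δ ⇒ |(-s + 10)/(s - 5) − (3/2)| < ε.
Combining over a common denominator, (-s + 10)/(s - 5) − (3/2) = [(-s + 10)·2 − 3·(s - 5)] / [2·(s - 5)] = -5(s − 7) / (2(s - 5)).
So |(-s + 10)/(s - 5) − (3/2)| = 5|s − 7| / (2·|s − 5|).
Restrict δ ≤ 1. Then |s − 7| < 1 gives |s − 5| = |(s − 7) + 2| ≥ 2 − 1 = 1.
Hence |(-s + 10)/(s - 5) − (3/2)| < 5|s − 7|/(2·1) = (5/2)|s − 7|, which is < ε once |s − 7| < (2/5)ε.
Take δ = min(1, (2/5)ε). Then 0 < |s − 7| < δ forces both bounds, so |(-s + 10)/(s - 5) − (3/2)| < ε.

δ = min(1, (2/5)ε)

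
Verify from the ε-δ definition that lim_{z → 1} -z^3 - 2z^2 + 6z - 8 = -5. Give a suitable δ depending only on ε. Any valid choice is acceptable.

Let ε > 0 be given. We want δ > 0 such that 0 < |z − 1| < δ implies |(-z^3 - 2z^2 + 6z - 8) + 5| < ε.
(-z^3 - 2z^2 + 6z - 8) + 5 = -z^3 - 2z^2 + 6z - 3 = (z − 1)(-z^2 - 3z + 3).
So |(-z^3 - 2z^2 + 6z - 8) + 5| = |z − 1|·|-z^2 - 3z + 3|.
Assume first that |z − 1| < 1, so |z| < 2. Then |-z^2 - 3z + 3| ≤ 2^2 + 3·2 + 3 = 13.
Hence |(-z^3 - 2z^2 + 6z - 8) + 5| ≤ 13|z − 1| < ε provided |z − 1| < ε/13.
Take δ = min(1, ε/13). Then 0 < |z − 1| < δ gives both |z − 1| < 1 and |z − 1| < ε/13, so |(-z^3 - 2z^2 + 6z - 8) + 5| < ε.

δ = min(1, ε/13)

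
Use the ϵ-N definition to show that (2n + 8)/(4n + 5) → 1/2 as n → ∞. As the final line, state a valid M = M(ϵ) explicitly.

Fix ϵ > 0. For n ≥ 1, |(2n + 8)/(4n + 5) − (1/2)| = |22|/(4(4n + 5)) = 22/(4(4n + 5)).
Since 4n + 5 ≥ 4n for n ≥ 1, this is ≤ 22/(4·4n) = (11/8)/n.
So |(2n + 8)/(4n + 5) − (1/2)| < ϵ whenever n > (11/8)/ϵ.
Take M = (11/8)/ϵ. If n > M then |(2n + 8)/(4n + 5) − (1/2)| ≤ (11/8)/n < ϵ.

M = (11/8)/ϵ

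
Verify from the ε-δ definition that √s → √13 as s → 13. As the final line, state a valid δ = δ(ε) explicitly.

δ = min(13, √13·ε)

Fix ε > 0. We want δ > 0 such that 0 < |s − 13| < δ implies |√s − √13| < ε.
Multiplying by the conjugate, |√s − √13| = |s − 13|/(√s + √13).
Restrict δ ≤ 13 so that |s − 13| < 13 forces s > 0, and then √s + √13 > √13.
Hence |√s − √13| < |s − 13|/√13, which is < ε once |s − 13| < √13·ε.
Take δ = min(13, √13·ε). If 0 < |s − 13| < δ then s > 0 and |√s − √13| < |s − 13|/√13 < ε.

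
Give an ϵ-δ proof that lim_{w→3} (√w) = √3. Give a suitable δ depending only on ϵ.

Let ϵ > 0. We want δ > 0 such that 0 < |w − 3| < δ implies |√w − √3| < ϵ.
Multiplying by the conjugate, |√w − √3| = |w − 3|/(√w + √3).
Restrict δ ≤ 3 so that |w − 3| < 3 forces w > 0, and then √w + √3 > √3.
Hence |√w − √3| < |w − 3|/√3, which is < ϵ once |w − 3| < √3·ϵ.
Take δ = min(3, √3·ϵ). If 0 < |w − 3| < δ then w > 0 and |√w − √3| < |w − 3|/√3 < ϵ.

δ = min(3, √3·ϵ)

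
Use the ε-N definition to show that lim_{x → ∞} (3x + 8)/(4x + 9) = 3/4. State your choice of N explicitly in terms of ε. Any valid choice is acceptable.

N = (5/16)/ε

Let ε > 0 be given. We seek N > 0 such that x > N implies |(3x + 8)/(4x + 9) − (3/4)| < ε.
(3x + 8)/(4x + 9) − (3/4) = (4(3x + 8) − 3(4x + 9)) / (4(4x + 9)) = 5/(4(4x + 9)).
For x > 0 we have 4x + 9 > 4x, so |(3x + 8)/(4x + 9) − (3/4)| = 5/(4(4x + 9)) < 5/(4·4x) = (5/16)/x.
Thus |(3x + 8)/(4x + 9) − (3/4)| < ε whenever x > (5/16)/ε.
Take N = (5/16)/ε. If x > N then |(3x + 8)/(4x + 9) − (3/4)| < (5/16)/x < ε.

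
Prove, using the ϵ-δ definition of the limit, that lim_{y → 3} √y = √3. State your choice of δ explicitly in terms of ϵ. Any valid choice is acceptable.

Let ϵ > 0 be given. We want δ > 0 such that 0 < |y − 3| < δ implies |√y − √3| < ϵ.
Rationalise: √y − √3 = (y − 3)/(√y + √3), so |√y − √3| = |y − 3|/(√y + √3).
Restrict δ ≤ 3 so that |y − 3| < 3 forces y > 0, and then √y + √3 > √3.
Hence |√y − √3| < |y − 3|/√3, which is < ϵ once |y − 3| < √3·ϵ.
Take δ = min(3, √3·ϵ). If 0 < |y − 3| < δ then y > 0 and |√y − √3| < |y − 3|/√3 < ϵ.

δ = min(3, √3·ϵ)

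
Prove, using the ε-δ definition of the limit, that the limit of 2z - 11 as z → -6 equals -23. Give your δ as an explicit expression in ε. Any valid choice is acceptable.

δ = ε/2

Suppose ε > 0. We need δ > 0 so that 0 < |z + 6| < δ implies |(2z - 11) + 23| < ε.
|(2z - 11) + 23| = |2z + 12| = 2|z + 6|.
Thus it suffices that |z + 6| < ε/2.
Take δ = ε/2. If 0 < |z + 6| < δ then |(2z - 11) + 23| = 2|z + 6| < 2·(ε/2) = ε.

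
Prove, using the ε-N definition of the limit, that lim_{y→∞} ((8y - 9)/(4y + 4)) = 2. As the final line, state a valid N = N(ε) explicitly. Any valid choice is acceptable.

N = (17/4)/ε

Let ε > 0 be given. We seek N > 0 such that y > N implies |(8y - 9)/(4y + 4) − 2| < ε.
(8y - 9)/(4y + 4) − 2 = (4(8y - 9) − 8(4y + 4)) / (4(4y + 4)) = -68/(4(4y + 4)).
For y > 0 we have 4y + 4 > 4y, so |(8y - 9)/(4y + 4) − 2| = 68/(4(4y + 4)) < 68/(4·4y) = (17/4)/y.
Thus |(8y - 9)/(4y + 4) − 2| < ε whenever y > (17/4)/ε.
Take N = (17/4)/ε. If y > N then |(8y - 9)/(4y + 4) − 2| < (17/4)/y < ε.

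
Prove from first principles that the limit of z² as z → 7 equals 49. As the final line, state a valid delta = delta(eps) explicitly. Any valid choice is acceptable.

Suppose eps > 0. We seek delta > 0 with 0 < |z − 7| < delta ⇒ |z² − 49| < eps.
Factor: z² − 49 = (z − 7)(z + 7), so |z² − 49| = |z − 7|·|z + 7|.
Restrict delta ≤ 2. Then |z − 7| < 2 gives |z| < 9, so by the triangle inequality |z + 7| ≤ 9 + 7 = 16.
Hence |z² − 49| ≤ 16|z − 7|, which is < eps once |z − 7| < eps/16.
Take delta = min(2, eps/16). If 0 < |z − 7| < delta then both bounds hold and |z² − 49| ≤ 16|z − 7| < 16·(eps/16) = eps.

delta = min(2, eps/16)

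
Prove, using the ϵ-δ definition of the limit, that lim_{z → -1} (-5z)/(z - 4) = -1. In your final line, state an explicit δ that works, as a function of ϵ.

Let ϵ > 0 be given. We want δ > 0 with 0 < |z + 1| < δ ⇒ |(-5z)/(z - 4) + 1| < ϵ.
Combining over a common denominator, (-5z)/(z - 4) + 1 = [(-5z)·(-5) − 5·(z - 4)] / [(-5)·(z - 4)] = 20(z + 1) / ((-5)(z - 4)).
So |(-5z)/(z - 4) + 1| = 20|z + 1| / (5·|z − 4|).
Require δ ≤ 5/2, so |z − 4| ≥ |-5| − |z + 1| > 5 − 5/2 = 5/2.
Hence |(-5z)/(z - 4) + 1| < 20|z + 1|/(5·(5/2)) = (8/5)|z + 1|, which is < ϵ once |z + 1| < (5/8)ϵ.
Take δ = min(5/2, (5/8)ϵ). Then 0 < |z + 1| < δ forces both bounds, so |(-5z)/(z - 4) + 1| < ϵ.

δ = min(5/2, (5/8)ϵ)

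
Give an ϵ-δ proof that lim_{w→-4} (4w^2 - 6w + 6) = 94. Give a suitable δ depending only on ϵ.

Let ϵ > 0. We want δ > 0 such that 0 < |w + 4| < δ implies |(4w^2 - 6w + 6) − 94| < ϵ.
(4w^2 - 6w + 6) − 94 = 4w^2 - 6w - 88 = (w + 4)(4w - 22).
So |(4w^2 - 6w + 6) − 94| = |w + 4|·|4w - 22|.
Require δ ≤ 2. Then |w + 4| < 2 gives |w| < 6, and by the triangle inequality |4w - 22| ≤ 4·6 + 22 = 46.
Hence |(4w^2 - 6w + 6) − 94| ≤ 46|w + 4| < ϵ provided |w + 4| < ϵ/46.
Take δ = min(2, ϵ/46). Then 0 < |w + 4| < δ gives both |w + 4| < 2 and |w + 4| < ϵ/46, so |(4w^2 - 6w + 6) − 94| < ϵ.

δ = min(2, ϵ/46)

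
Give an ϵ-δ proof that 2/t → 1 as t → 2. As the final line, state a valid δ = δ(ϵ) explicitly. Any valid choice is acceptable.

Suppose ϵ > 0. We seek δ > 0 such that 0 < |t − 2| < δ implies |2/t − 1| < ϵ.
|2/t − 1| = 2·|2 − t|/(2·|t|) = 2|t − 2|/(2|t|).
Restrict δ ≤ 1. Then |t − 2| < 1 gives |t| > 1, so 2|t| > 2.
Then |2/t − 1| < 2|t − 2|/2, which is < ϵ when |t − 2| < ϵ.
Take δ = min(1, ϵ). Then 0 < |t − 2| < δ gives both |t − 2| < 1 and |t − 2| < ϵ, so |2/t − 1| < ϵ.

δ = min(1, ϵ)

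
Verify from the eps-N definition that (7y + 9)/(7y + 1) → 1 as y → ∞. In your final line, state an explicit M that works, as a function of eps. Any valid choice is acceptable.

M = (8/7)/eps

Suppose eps > 0. We seek M > 0 such that y > M implies |(7y + 9)/(7y + 1) − 1| < eps.
(7y + 9)/(7y + 1) − 1 = (7(7y + 9) − 7(7y + 1)) / (7(7y + 1)) = 56/(7(7y + 1)).
For y > 0 we have 7y + 1 > 7y, so |(7y + 9)/(7y + 1) − 1| = 56/(7(7y + 1)) < 56/(7·7y) = (8/7)/y.
Thus |(7y + 9)/(7y + 1) − 1| < eps whenever y > (8/7)/eps.
Take M = (8/7)/eps. If y > M then |(7y + 9)/(7y + 1) − 1| < (8/7)/y < eps.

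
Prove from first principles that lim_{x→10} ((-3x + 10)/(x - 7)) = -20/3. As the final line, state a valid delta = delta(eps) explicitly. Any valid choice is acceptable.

Suppose eps > 0. We want delta > 0 with 0 < |x − 10| < delta ⇒ |(-3x + 10)/(x - 7) + 20/3| < eps.
Combining over a common denominator, (-3x + 10)/(x - 7) + 20/3 = [(-3x + 10)·3 − (-20)·(x - 7)] / [3·(x - 7)] = 11(x − 10) / (3(x - 7)).
So |(-3x + 10)/(x - 7) + 20/3| = 11|x − 10| / (3·|x − 7|).
Require delta ≤ 3/2, so |x − 7| ≥ |3| − |x − 10| > 3 − 3/2 = 3/2.
Hence |(-3x + 10)/(x - 7) + 20/3| < 11|x − 10|/(3·(3/2)) = (22/9)|x − 10|, which is < eps once |x − 10| < (9/22)eps.
Take delta = min(3/2, (9/22)eps). Then 0 < |x − 10| < delta forces both bounds, so |(-3x + 10)/(x - 7) + 20/3| < eps.

delta = min(3/2, (9/22)eps)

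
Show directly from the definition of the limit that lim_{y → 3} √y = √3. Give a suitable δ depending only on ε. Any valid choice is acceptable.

δ = min(3, √3·ε)

Suppose ε > 0. We want δ > 0 such that 0 < |y − 3| < δ implies |√y − √3| < ε.
Multiplying by the conjugate, |√y − √3| = |y − 3|/(√y + √3).
Restrict δ ≤ 3 so that |y − 3| < 3 forces y > 0, and then √y + √3 > √3.
Hence |√y − √3| < |y − 3|/√3, which is < ε once |y − 3| < √3·ε.
Take δ = min(3, √3·ε). If 0 < |y − 3| < δ then y > 0 and |√y − √3| < |y − 3|/√3 < ε.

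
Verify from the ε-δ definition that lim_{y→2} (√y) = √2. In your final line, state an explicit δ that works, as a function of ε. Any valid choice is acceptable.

δ = min(2, √2·ε)

Suppose ε > 0. We want δ > 0 such that 0 < |y − 2| < δ implies |√y − √2| < ε.
Multiplying by the conjugate, |√y − √2| = |y − 2|/(√y + √2).
Restrict δ ≤ 2 so that |y − 2| < 2 forces y > 0, and then √y + √2 > √2.
Hence |√y − √2| < |y − 2|/√2, which is < ε once |y − 2| < √2·ε.
Take δ = min(2, √2·ε). If 0 < |y − 2| < δ then y > 0 and |√y − √2| < |y − 2|/√2 < ε.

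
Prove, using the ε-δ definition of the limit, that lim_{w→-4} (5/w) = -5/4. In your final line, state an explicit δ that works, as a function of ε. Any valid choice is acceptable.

δ = min(2, (8/5)ε)

Suppose ε > 0. We seek δ > 0 such that 0 < |w + 4| < δ implies |5/w + 5/4| < ε.
|5/w + 5/4| = 5·|-4 − w|/(4·|w|) = 5|w + 4|/(4|w|).
Require δ ≤ 2 so that |w| > 4 − 2 = 2, hence 4|w| > 8.
Then |5/w + 5/4| < 5|w + 4|/8, which is < ε when |w + 4| < (8/5)ε.
Take δ = min(2, (8/5)ε). Then 0 < |w + 4| < δ gives both |w + 4| < 2 and |w + 4| < (8/5)ε, so |5/w + 5/4| < ε.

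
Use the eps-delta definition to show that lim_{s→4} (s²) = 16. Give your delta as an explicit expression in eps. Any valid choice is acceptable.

delta = min(2, eps/10)

Suppose eps > 0. We seek delta > 0 with 0 < |s − 4| < delta ⇒ |s² − 16| < eps.
Factor: s² − 16 = (s − 4)(s + 4), so |s² − 16| = |s − 4|·|s + 4|.
Restrict delta ≤ 2. Then |s − 4| < 2 gives |s| < 6, so by the triangle inequality |s + 4| ≤ 6 + 4 = 10.
Hence |s² − 16| ≤ 10|s − 4|, which is < eps once |s − 4| < eps/10.
Take delta = min(2, eps/10). If 0 < |s − 4| < delta then both bounds hold and |s² − 16| ≤ 10|s − 4| < 10·(eps/10) = eps.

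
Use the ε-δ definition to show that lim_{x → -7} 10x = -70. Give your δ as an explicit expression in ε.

δ = ε/10

Let ε > 0. We need δ > 0 so that 0 < |x + 7| < δ implies |(10x) + 70| < ε.
|(10x) + 70| = |10x + 70| = 10|x + 7|.
Thus it suffices that |x + 7| < ε/10.
Take δ = ε/10. If 0 < |x + 7| < δ then |(10x) + 70| = 10|x + 7| < 10·(ε/10) = ε.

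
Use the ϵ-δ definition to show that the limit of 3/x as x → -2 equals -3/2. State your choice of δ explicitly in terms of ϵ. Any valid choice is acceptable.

δ = min(1, (2/3)ϵ)

Suppose ϵ > 0. We seek δ > 0 such that 0 < |x + 2| < δ implies |3/x + 3/2| < ϵ.
|3/x + 3/2| = 3·|-2 − x|/(2·|x|) = 3|x + 2|/(2|x|).
Require δ ≤ 1 so that |x| > 2 − 1 = 1, hence 2|x| > 2.
Then |3/x + 3/2| < 3|x + 2|/2, which is < ϵ when |x + 2| < (2/3)ϵ.
Take δ = min(1, (2/3)ϵ). Then 0 < |x + 2| < δ gives both |x + 2| < 1 and |x + 2| < (2/3)ϵ, so |3/x + 3/2| < ϵ.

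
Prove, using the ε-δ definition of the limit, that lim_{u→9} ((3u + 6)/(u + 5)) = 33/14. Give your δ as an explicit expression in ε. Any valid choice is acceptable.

δ = min(7, (98/9)ε)

Let ε > 0. We want δ > 0 with 0 < |u − 9| < δ ⇒ |(3u + 6)/(u + 5) − (33/14)| < ε.
Combining over a common denominator, (3u + 6)/(u + 5) − (33/14) = [(3u + 6)·14 − 33·(u + 5)] / [14·(u + 5)] = 9(u − 9) / (14(u + 5)).
So |(3u + 6)/(u + 5) − (33/14)| = 9|u − 9| / (14·|u + 5|).
Restrict δ ≤ 7. Then |u − 9| < 7 gives |u + 5| = |(u − 9) + 14| ≥ 14 − 7 = 7.
Hence |(3u + 6)/(u + 5) − (33/14)| < 9|u − 9|/(14·7) = (9/98)|u − 9|, which is < ε once |u − 9| < (98/9)ε.
Take δ = min(7, (98/9)ε). Then 0 < |u − 9| < δ forces both bounds, so |(3u + 6)/(u + 5) − (33/14)| < ε.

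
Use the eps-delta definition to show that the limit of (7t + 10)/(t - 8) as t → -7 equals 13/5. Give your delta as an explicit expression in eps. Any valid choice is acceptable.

Let eps > 0. We want delta > 0 with 0 < |t + 7| < delta ⇒ |(7t + 10)/(t - 8) − (13/5)| < eps.
Combining over a common denominator, (7t + 10)/(t - 8) − (13/5) = [(7t + 10)·(-15) − (-39)·(t - 8)] / [(-15)·(t - 8)] = -66(t + 7) / ((-15)(t - 8)).
So |(7t + 10)/(t - 8) − (13/5)| = 66|t + 7| / (15·|t − 8|).
Require delta ≤ 15/2, so |t − 8| ≥ |-15| − |t + 7| > 15 − 15/2 = 15/2.
Hence |(7t + 10)/(t - 8) − (13/5)| < 66|t + 7|/(15·(15/2)) = (44/75)|t + 7|, which is < eps once |t + 7| < (75/44)eps.
Take delta = min(15/2, (75/44)eps). Then 0 < |t + 7| < delta forces both bounds, so |(7t + 10)/(t - 8) − (13/5)| < eps.

delta = min(15/2, (75/44)eps)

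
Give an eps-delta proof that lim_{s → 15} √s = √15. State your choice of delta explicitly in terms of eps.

delta = min(15, √15·eps)

Suppose eps > 0. We want delta > 0 such that 0 < |s − 15| < delta implies |√s − √15| < eps.
Multiplying by the conjugate, |√s − √15| = |s − 15|/(√s + √15).
Restrict delta ≤ 15 so that |s − 15| < 15 forces s > 0, and then √s + √15 > √15.
Hence |√s − √15| < |s − 15|/√15, which is < eps once |s − 15| < √15·eps.
Take delta = min(15, √15·eps). If 0 < |s − 15| < delta then s > 0 and |√s − √15| < |s − 15|/√15 < eps.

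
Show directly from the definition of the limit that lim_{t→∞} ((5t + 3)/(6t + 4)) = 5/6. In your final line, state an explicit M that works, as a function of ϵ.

M = (1/18)/ϵ

Let ϵ > 0. We seek M > 0 such that t > M implies |(5t + 3)/(6t + 4) − (5/6)| < ϵ.
(5t + 3)/(6t + 4) − (5/6) = (6(5t + 3) − 5(6t + 4)) / (6(6t + 4)) = -2/(6(6t + 4)).
For t > 0 we have 6t + 4 > 6t, so |(5t + 3)/(6t + 4) − (5/6)| = 2/(6(6t + 4)) < 2/(6·6t) = (1/18)/t.
Thus |(5t + 3)/(6t + 4) − (5/6)| < ϵ whenever t > (1/18)/ϵ.
Take M = (1/18)/ϵ. If t > M then |(5t + 3)/(6t + 4) − (5/6)| < (1/18)/t < ϵ.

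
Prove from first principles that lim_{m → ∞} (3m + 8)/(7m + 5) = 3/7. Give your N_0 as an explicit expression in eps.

Fix eps > 0. For m ≥ 1, |(3m + 8)/(7m + 5) − (3/7)| = |41|/(7(7m + 5)) = 41/(7(7m + 5)).
Since 7m + 5 ≥ 7m for m ≥ 1, this is ≤ 41/(7·7m) = (41/49)/m.
So |(3m + 8)/(7m + 5) − (3/7)| < eps whenever m > (41/49)/eps.
Take N_0 = (41/49)/eps. If m > N_0 then |(3m + 8)/(7m + 5) − (3/7)| ≤ (41/49)/m < eps.

N_0 = (41/49)/eps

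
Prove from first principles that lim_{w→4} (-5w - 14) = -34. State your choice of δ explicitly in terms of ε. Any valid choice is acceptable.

δ = ε/5

Suppose ε > 0. We need δ > 0 so that 0 < |w − 4| < δ implies |(-5w - 14) + 34| < ε.
|(-5w - 14) + 34| = |-5w + 20| = 5|w − 4|.
So 5|w − 4| < ε exactly when |w − 4| < ε/5.
Choosing δ = ε/5 gives |(-5w - 14) + 34| = 5|w − 4| < ε whenever |w − 4| < δ.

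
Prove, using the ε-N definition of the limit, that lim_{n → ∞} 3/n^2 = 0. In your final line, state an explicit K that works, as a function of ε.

Let ε > 0. For n ≥ 1, |3/n^2 − 0| = 3/n^2.
3/n^2 < ε ⇔ n^2 > 3/ε ⇔ n > (3/ε)^{1/2}.
Take K = (3/ε)^{1/2}. Then n > K implies 3/n^2 < ε.

K = (3/ε)^{1/2}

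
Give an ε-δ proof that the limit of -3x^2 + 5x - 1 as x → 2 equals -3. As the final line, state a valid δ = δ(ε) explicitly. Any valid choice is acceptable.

Let ε > 0. We want δ > 0 such that 0 < |x − 2| < δ implies |(-3x^2 + 5x - 1) + 3| < ε.
(-3x^2 + 5x - 1) + 3 = -3x^2 + 5x + 2 = (x − 2)(-3x - 1).
So |(-3x^2 + 5x - 1) + 3| = |x − 2|·|-3x - 1|.
Assume first that |x − 2| < 2, so |x| < 4. Then |-3x - 1| ≤ 3·4 + 1 = 13.
Hence |(-3x^2 + 5x - 1) + 3| ≤ 13|x − 2| < ε provided |x − 2| < ε/13.
Take δ = min(2, ε/13). Then 0 < |x − 2| < δ gives both |x − 2| < 2 and |x − 2| < ε/13, so |(-3x^2 + 5x - 1) + 3| < ε.

δ = min(2, ε/13)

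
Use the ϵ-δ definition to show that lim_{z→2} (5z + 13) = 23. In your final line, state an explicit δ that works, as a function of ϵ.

Let ϵ > 0 be given. We need δ > 0 so that 0 < |z − 2| < δ implies |(5z + 13) − 23| < ϵ.
Since (5z + 13) − 23 = 5(z − 2), we have |(5z + 13) − 23| = 5|z − 2|.
So 5|z − 2| < ϵ exactly when |z − 2| < ϵ/5.
Choosing δ = ϵ/5 gives |(5z + 13) − 23| = 5|z − 2| < ϵ whenever |z − 2| < δ.

δ = ϵ/5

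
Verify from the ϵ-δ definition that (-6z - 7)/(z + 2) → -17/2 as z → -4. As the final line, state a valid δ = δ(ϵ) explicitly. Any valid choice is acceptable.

Let ϵ > 0. We want δ > 0 with 0 < |z + 4| < δ ⇒ |(-6z - 7)/(z + 2) + 17/2| < ϵ.
Combining over a common denominator, (-6z - 7)/(z + 2) + 17/2 = [(-6z - 7)·(-2) − 17·(z + 2)] / [(-2)·(z + 2)] = -5(z + 4) / ((-2)(z + 2)).
So |(-6z - 7)/(z + 2) + 17/2| = 5|z + 4| / (2·|z + 2|).
Require δ ≤ 1, so |z + 2| ≥ |-2| − |z + 4| > 2 − 1 = 1.
Hence |(-6z - 7)/(z + 2) + 17/2| < 5|z + 4|/(2·1) = (5/2)|z + 4|, which is < ϵ once |z + 4| < (2/5)ϵ.
Take δ = min(1, (2/5)ϵ). Then 0 < |z + 4| < δ forces both bounds, so |(-6z - 7)/(z + 2) + 17/2| < ϵ.

δ = min(1, (2/5)ϵ)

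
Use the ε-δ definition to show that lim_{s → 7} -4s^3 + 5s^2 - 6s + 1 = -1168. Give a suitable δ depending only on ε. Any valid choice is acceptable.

Fix ε > 0. We want δ > 0 such that 0 < |s − 7| < δ implies |(-4s^3 + 5s^2 - 6s + 1) + 1168| < ε.
(-4s^3 + 5s^2 - 6s + 1) + 1168 = -4s^3 + 5s^2 - 6s + 1169 = (s − 7)(-4s^2 - 23s - 167).
So |(-4s^3 + 5s^2 - 6s + 1) + 1168| = |s − 7|·|-4s^2 - 23s - 167|.
Require δ ≤ 1. Then |s − 7| < 1 gives |s| < 8, and by the triangle inequality |-4s^2 - 23s - 167| ≤ 4·8^2 + 23·8 + 167 = 607.
Hence |(-4s^3 + 5s^2 - 6s + 1) + 1168| ≤ 607|s − 7| < ε provided |s − 7| < ε/607.
Choosing δ = min(1, ε/607) ensures both conditions, hence |(-4s^3 + 5s^2 - 6s + 1) + 1168| < ε.

δ = min(1, ε/607)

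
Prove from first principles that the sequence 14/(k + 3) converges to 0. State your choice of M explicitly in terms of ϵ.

Suppose ϵ > 0. For k ≥ 1, |14/(k + 3) − 0| = 14/(k + 3) ≤ 14/k.
We need 14/k < ϵ, i.e. k > 14/ϵ.
Take M = 14/ϵ. If k > M then |14/(k + 3)| ≤ 14/k < ϵ.

M = 14/ϵ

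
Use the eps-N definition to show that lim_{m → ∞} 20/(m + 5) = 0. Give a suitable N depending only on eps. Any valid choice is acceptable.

Let eps > 0 be given. For m ≥ 1, |20/(m + 5) − 0| = 20/(m + 5) ≤ 20/m.
We need 20/m < eps, i.e. m > 20/eps.
Take N = 20/eps. If m > N then |20/(m + 5)| ≤ 20/m < eps.

N = 20/eps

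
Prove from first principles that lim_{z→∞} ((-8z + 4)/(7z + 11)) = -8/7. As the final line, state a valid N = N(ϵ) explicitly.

Let ϵ > 0 be given. We seek N > 0 such that z > N implies |(-8z + 4)/(7z + 11) + 8/7| < ϵ.
(-8z + 4)/(7z + 11) + 8/7 = (7(-8z + 4) − (-8)(7z + 11)) / (7(7z + 11)) = 116/(7(7z + 11)).
For z > 0 we have 7z + 11 > 7z, so |(-8z + 4)/(7z + 11) + 8/7| = 116/(7(7z + 11)) < 116/(7·7z) = (116/49)/z.
Thus |(-8z + 4)/(7z + 11) + 8/7| < ϵ whenever z > (116/49)/ϵ.
Take N = (116/49)/ϵ. If z > N then |(-8z + 4)/(7z + 11) + 8/7| < (116/49)/z < ϵ.

N = (116/49)/ϵ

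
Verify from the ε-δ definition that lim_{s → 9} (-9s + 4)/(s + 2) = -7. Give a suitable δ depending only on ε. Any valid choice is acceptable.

Suppose ε > 0. We want δ > 0 with 0 < |s − 9| < δ ⇒ |(-9s + 4)/(s + 2) + 7| < ε.
Combining over a common denominator, (-9s + 4)/(s + 2) + 7 = [(-9s + 4)·11 − (-77)·(s + 2)] / [11·(s + 2)] = -22(s − 9) / (11(s + 2)).
So |(-9s + 4)/(s + 2) + 7| = 22|s − 9| / (11·|s + 2|).
Restrict δ ≤ 11/2. Then |s − 9| < 11/2 gives |s + 2| = |(s − 9) + 11| ≥ 11 − 11/2 = 11/2.
Hence |(-9s + 4)/(s + 2) + 7| < 22|s − 9|/(11·(11/2)) = (4/11)|s − 9|, which is < ε once |s − 9| < (11/4)ε.
Take δ = min(11/2, (11/4)ε). Then 0 < |s − 9| < δ forces both bounds, so |(-9s + 4)/(s + 2) + 7| < ε.

δ = min(11/2, (11/4)ε)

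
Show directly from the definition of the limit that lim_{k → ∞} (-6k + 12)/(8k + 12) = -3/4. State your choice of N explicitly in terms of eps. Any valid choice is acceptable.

N = (21/8)/eps

Fix eps > 0. For k ≥ 1, |(-6k + 12)/(8k + 12) + 3/4| = |168|/(8(8k + 12)) = 168/(8(8k + 12)).
Since 8k + 12 ≥ 8k for k ≥ 1, this is ≤ 168/(8·8k) = (21/8)/k.
So |(-6k + 12)/(8k + 12) + 3/4| < eps whenever k > (21/8)/eps.
Take N = (21/8)/eps. If k > N then |(-6k + 12)/(8k + 12) + 3/4| ≤ (21/8)/k < eps.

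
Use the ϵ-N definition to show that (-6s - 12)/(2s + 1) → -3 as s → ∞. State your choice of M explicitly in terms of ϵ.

M = (9/2)/ϵ

Suppose ϵ > 0. We seek M > 0 such that s > M implies |(-6s - 12)/(2s + 1) + 3| < ϵ.
(-6s - 12)/(2s + 1) + 3 = (2(-6s - 12) − (-6)(2s + 1)) / (2(2s + 1)) = -18/(2(2s + 1)).
For s > 0 we have 2s + 1 > 2s, so |(-6s - 12)/(2s + 1) + 3| = 18/(2(2s + 1)) < 18/(2·2s) = (9/2)/s.
Thus |(-6s - 12)/(2s + 1) + 3| < ϵ whenever s > (9/2)/ϵ.
Take M = (9/2)/ϵ. If s > M then |(-6s - 12)/(2s + 1) + 3| < (9/2)/s < ϵ.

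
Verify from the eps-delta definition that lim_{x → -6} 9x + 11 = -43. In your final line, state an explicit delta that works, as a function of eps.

delta = eps/9

Fix eps > 0. We need delta > 0 so that 0 < |x + 6| < delta implies |(9x + 11) + 43| < eps.
|(9x + 11) + 43| = |9x + 54| = 9|x + 6|.
Thus it suffices that |x + 6| < eps/9.
Choosing delta = eps/9 gives |(9x + 11) + 43| = 9|x + 6| < eps whenever |x + 6| < delta.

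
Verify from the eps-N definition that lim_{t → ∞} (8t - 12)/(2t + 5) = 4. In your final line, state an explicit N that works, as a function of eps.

Let eps > 0 be given. We seek N > 0 such that t > N implies |(8t - 12)/(2t + 5) − 4| < eps.
(8t - 12)/(2t + 5) − 4 = (2(8t - 12) − 8(2t + 5)) / (2(2t + 5)) = -64/(2(2t + 5)).
For t > 0 we have 2t + 5 > 2t, so |(8t - 12)/(2t + 5) − 4| = 64/(2(2t + 5)) < 64/(2·2t) = 16/t.
Thus |(8t - 12)/(2t + 5) − 4| < eps whenever t > 16/eps.
Take N = 16/eps. If t > N then |(8t - 12)/(2t + 5) − 4| < 16/t < eps.

N = 16/eps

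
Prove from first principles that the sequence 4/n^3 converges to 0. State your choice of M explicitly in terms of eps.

M = (4/eps)^{1/3}

Let eps > 0. For n ≥ 1, |4/n^3 − 0| = 4/n^3.
4/n^3 < eps ⇔ n^3 > 4/eps ⇔ n > (4/eps)^{1/3}.
Take M = (4/eps)^{1/3}. Then n > M implies 4/n^3 < eps.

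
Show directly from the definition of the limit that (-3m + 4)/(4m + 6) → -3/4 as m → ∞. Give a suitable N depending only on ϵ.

N = (17/8)/ϵ

Suppose ϵ > 0. For m ≥ 1, |(-3m + 4)/(4m + 6) + 3/4| = |34|/(4(4m + 6)) = 34/(4(4m + 6)).
Since 4m + 6 ≥ 4m for m ≥ 1, this is ≤ 34/(4·4m) = (17/8)/m.
So |(-3m + 4)/(4m + 6) + 3/4| < ϵ whenever m > (17/8)/ϵ.
Take N = (17/8)/ϵ. If m > N then |(-3m + 4)/(4m + 6) + 3/4| ≤ (17/8)/m < ϵ.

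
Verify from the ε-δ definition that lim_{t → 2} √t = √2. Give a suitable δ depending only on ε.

Fix ε > 0. We want δ > 0 such that 0 < |t − 2| < δ implies |√t − √2| < ε.
Rationalise: √t − √2 = (t − 2)/(√t + √2), so |√t − √2| = |t − 2|/(√t + √2).
Restrict δ ≤ 2 so that |t − 2| < 2 forces t > 0, and then √t + √2 > √2.
Hence |√t − √2| < |t − 2|/√2, which is < ε once |t − 2| < √2·ε.
Take δ = min(2, √2·ε). If 0 < |t − 2| < δ then t > 0 and |√t − √2| < |t − 2|/√2 < ε.

δ = min(2, √2·ε)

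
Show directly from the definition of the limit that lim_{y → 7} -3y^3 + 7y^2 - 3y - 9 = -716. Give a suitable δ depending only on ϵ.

δ = min(2, ϵ/470)

Fix ϵ > 0. We want δ > 0 such that 0 < |y − 7| < δ implies |(-3y^3 + 7y^2 - 3y - 9) + 716| < ϵ.
(-3y^3 + 7y^2 - 3y - 9) + 716 = -3y^3 + 7y^2 - 3y + 707 = (y − 7)(-3y^2 - 14y - 101).
So |(-3y^3 + 7y^2 - 3y - 9) + 716| = |y − 7|·|-3y^2 - 14y - 101|.
Require δ ≤ 2. Then |y − 7| < 2 gives |y| < 9, and by the triangle inequality |-3y^2 - 14y - 101| ≤ 3·9^2 + 14·9 + 101 = 470.
Hence |(-3y^3 + 7y^2 - 3y - 9) + 716| ≤ 470|y − 7| < ϵ provided |y − 7| < ϵ/470.
Choosing δ = min(2, ϵ/470) ensures both conditions, hence |(-3y^3 + 7y^2 - 3y - 9) + 716| < ϵ.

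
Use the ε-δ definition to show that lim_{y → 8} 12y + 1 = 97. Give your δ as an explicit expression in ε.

δ = ε/12

Let ε > 0 be given. We need δ > 0 so that 0 < |y − 8| < δ implies |(12y + 1) − 97| < ε.
Since (12y + 1) − 97 = 12(y − 8), we have |(12y + 1) − 97| = 12|y − 8|.
So 12|y − 8| < ε exactly when |y − 8| < ε/12.
Take δ = ε/12. If 0 < |y − 8| < δ then |(12y + 1) − 97| = 12|y − 8| < 12·(ε/12) = ε.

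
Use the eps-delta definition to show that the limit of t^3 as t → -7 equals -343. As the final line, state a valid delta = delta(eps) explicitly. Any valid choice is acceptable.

delta = min(1, eps/169)

Let eps > 0 be given. We seek delta > 0 with 0 < |t + 7| < delta ⇒ |t^3 + 343| < eps.
Factor: t^3 + 343 = (t + 7)(t^2 - 7t + 49), so |t^3 + 343| = |t + 7|·|t^2 - 7t + 49|.
Restrict delta ≤ 1. Then |t + 7| < 1 gives |t| < 8, so by the triangle inequality |t^2 - 7t + 49| ≤ 8^2 + 7·8 + 49 = 169.
Hence |t^3 + 343| ≤ 169|t + 7|, which is < eps once |t + 7| < eps/169.
Take delta = min(1, eps/169). If 0 < |t + 7| < delta then both bounds hold and |t^3 + 343| ≤ 169|t + 7| < 169·(eps/169) = eps.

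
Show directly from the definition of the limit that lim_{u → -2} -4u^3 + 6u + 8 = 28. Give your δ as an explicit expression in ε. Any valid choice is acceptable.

Let ε > 0 be given. We want δ > 0 such that 0 < |u + 2| < δ implies |(-4u^3 + 6u + 8) − 28| < ε.
(-4u^3 + 6u + 8) − 28 = -4u^3 + 6u - 20 = (u + 2)(-4u^2 + 8u - 10).
So |(-4u^3 + 6u + 8) − 28| = |u + 2|·|-4u^2 + 8u - 10|.
Assume first that |u + 2| < 2, so |u| < 4. Then |-4u^2 + 8u - 10| ≤ 4·4^2 + 8·4 + 10 = 106.
Hence |(-4u^3 + 6u + 8) − 28| ≤ 106|u + 2| < ε provided |u + 2| < ε/106.
Take δ = min(2, ε/106). Then 0 < |u + 2| < δ gives both |u + 2| < 2 and |u + 2| < ε/106, so |(-4u^3 + 6u + 8) − 28| < ε.

δ = min(2, ε/106)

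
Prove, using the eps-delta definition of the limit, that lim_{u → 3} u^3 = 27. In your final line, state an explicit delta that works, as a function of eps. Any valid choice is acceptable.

Let eps > 0 be given. We seek delta > 0 with 0 < |u − 3| < delta ⇒ |u^3 − 27| < eps.
Factor: u^3 − 27 = (u − 3)(u^2 + 3u + 9), so |u^3 − 27| = |u − 3|·|u^2 + 3u + 9|.
Restrict delta ≤ 1. Then |u − 3| < 1 gives |u| < 4, so by the triangle inequality |u^2 + 3u + 9| ≤ 4^2 + 3·4 + 9 = 37.
Hence |u^3 − 27| ≤ 37|u − 3|, which is < eps once |u − 3| < eps/37.
Take delta = min(1, eps/37). If 0 < |u − 3| < delta then both bounds hold and |u^3 − 27| ≤ 37|u − 3| < 37·(eps/37) = eps.

delta = min(1, eps/37)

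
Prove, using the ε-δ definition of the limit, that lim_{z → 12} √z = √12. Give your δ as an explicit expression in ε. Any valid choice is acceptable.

δ = min(12, √12·ε)

Let ε > 0 be given. We want δ > 0 such that 0 < |z − 12| < δ implies |√z − √12| < ε.
Rationalise: √z − √12 = (z − 12)/(√z + √12), so |√z − √12| = |z − 12|/(√z + √12).
Restrict δ ≤ 12 so that |z − 12| < 12 forces z > 0, and then √z + √12 > √12.
Hence |√z − √12| < |z − 12|/√12, which is < ε once |z − 12| < √12·ε.
Take δ = min(12, √12·ε). If 0 < |z − 12| < δ then z > 0 and |√z − √12| < |z − 12|/√12 < ε.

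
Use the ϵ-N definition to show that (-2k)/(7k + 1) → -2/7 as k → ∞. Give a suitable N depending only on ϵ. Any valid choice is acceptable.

Fix ϵ > 0. For k ≥ 1, |(-2k)/(7k + 1) + 2/7| = |2|/(7(7k + 1)) = 2/(7(7k + 1)).
Since 7k + 1 ≥ 7k for k ≥ 1, this is ≤ 2/(7·7k) = (2/49)/k.
So |(-2k)/(7k + 1) + 2/7| < ϵ whenever k > (2/49)/ϵ.
Take N = (2/49)/ϵ. If k > N then |(-2k)/(7k + 1) + 2/7| ≤ (2/49)/k < ϵ.

N = (2/49)/ϵ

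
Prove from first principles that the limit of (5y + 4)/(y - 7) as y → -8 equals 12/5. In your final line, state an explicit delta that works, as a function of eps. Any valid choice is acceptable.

Let eps > 0. We want delta > 0 with 0 < |y + 8| < delta ⇒ |(5y + 4)/(y - 7) − (12/5)| < eps.
Combining over a common denominator, (5y + 4)/(y - 7) − (12/5) = [(5y + 4)·(-15) − (-36)·(y - 7)] / [(-15)·(y - 7)] = -39(y + 8) / ((-15)(y - 7)).
So |(5y + 4)/(y - 7) − (12/5)| = 39|y + 8| / (15·|y − 7|).
Require delta ≤ 15/2, so |y − 7| ≥ |-15| − |y + 8| > 15 − 15/2 = 15/2.
Hence |(5y + 4)/(y - 7) − (12/5)| < 39|y + 8|/(15·(15/2)) = (26/75)|y + 8|, which is < eps once |y + 8| < (75/26)eps.
Take delta = min(15/2, (75/26)eps). Then 0 < |y + 8| < delta forces both bounds, so |(5y + 4)/(y - 7) − (12/5)| < eps.

delta = min(15/2, (75/26)eps)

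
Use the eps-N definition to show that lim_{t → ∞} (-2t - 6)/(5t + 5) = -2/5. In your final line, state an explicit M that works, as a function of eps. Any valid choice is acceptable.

M = (4/5)/eps

Suppose eps > 0. We seek M > 0 such that t > M implies |(-2t - 6)/(5t + 5) + 2/5| < eps.
(-2t - 6)/(5t + 5) + 2/5 = (5(-2t - 6) − (-2)(5t + 5)) / (5(5t + 5)) = -20/(5(5t + 5)).
For t > 0 we have 5t + 5 > 5t, so |(-2t - 6)/(5t + 5) + 2/5| = 20/(5(5t + 5)) < 20/(5·5t) = (4/5)/t.
Thus |(-2t - 6)/(5t + 5) + 2/5| < eps whenever t > (4/5)/eps.
Take M = (4/5)/eps. If t > M then |(-2t - 6)/(5t + 5) + 2/5| < (4/5)/t < eps.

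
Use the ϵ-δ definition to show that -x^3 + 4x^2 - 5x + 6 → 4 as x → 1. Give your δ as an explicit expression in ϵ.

δ = min(2, ϵ/20)

Let ϵ > 0. We want δ > 0 such that 0 < |x − 1| < δ implies |(-x^3 + 4x^2 - 5x + 6) − 4| < ϵ.
(-x^3 + 4x^2 - 5x + 6) − 4 = -x^3 + 4x^2 - 5x + 2 = (x − 1)(-x^2 + 3x - 2).
So |(-x^3 + 4x^2 - 5x + 6) − 4| = |x − 1|·|-x^2 + 3x - 2|.
Assume first that |x − 1| < 2, so |x| < 3. Then |-x^2 + 3x - 2| ≤ 3^2 + 3·3 + 2 = 20.
Hence |(-x^3 + 4x^2 - 5x + 6) − 4| ≤ 20|x − 1| < ϵ provided |x − 1| < ϵ/20.
Take δ = min(2, ϵ/20). Then 0 < |x − 1| < δ gives both |x − 1| < 2 and |x − 1| < ϵ/20, so |(-x^3 + 4x^2 - 5x + 6) − 4| < ϵ.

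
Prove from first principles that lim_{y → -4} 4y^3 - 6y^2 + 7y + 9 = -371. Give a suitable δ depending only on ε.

Let ε > 0 be given. We want δ > 0 such that 0 < |y + 4| < δ implies |(4y^3 - 6y^2 + 7y + 9) + 371| < ε.
(4y^3 - 6y^2 + 7y + 9) + 371 = 4y^3 - 6y^2 + 7y + 380 = (y + 4)(4y^2 - 22y + 95).
So |(4y^3 - 6y^2 + 7y + 9) + 371| = |y + 4|·|4y^2 - 22y + 95|.
Assume first that |y + 4| < 1, so |y| < 5. Then |4y^2 - 22y + 95| ≤ 4·5^2 + 22·5 + 95 = 305.
Hence |(4y^3 - 6y^2 + 7y + 9) + 371| ≤ 305|y + 4| < ε provided |y + 4| < ε/305.
Choosing δ = min(1, ε/305) ensures both conditions, hence |(4y^3 - 6y^2 + 7y + 9) + 371| < ε.

δ = min(1, ε/305)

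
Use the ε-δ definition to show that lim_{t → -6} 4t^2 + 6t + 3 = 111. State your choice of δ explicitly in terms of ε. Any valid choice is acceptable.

Fix ε > 0. We want δ > 0 such that 0 < |t + 6| < δ implies |(4t^2 + 6t + 3) − 111| < ε.
(4t^2 + 6t + 3) − 111 = 4t^2 + 6t - 108 = (t + 6)(4t - 18).
So |(4t^2 + 6t + 3) − 111| = |t + 6|·|4t - 18|.
Require δ ≤ 1. Then |t + 6| < 1 gives |t| < 7, and by the triangle inequality |4t - 18| ≤ 4·7 + 18 = 46.
Hence |(4t^2 + 6t + 3) − 111| ≤ 46|t + 6| < ε provided |t + 6| < ε/46.
Choosing δ = min(1, ε/46) ensures both conditions, hence |(4t^2 + 6t + 3) − 111| < ε.

δ = min(1, ε/46)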